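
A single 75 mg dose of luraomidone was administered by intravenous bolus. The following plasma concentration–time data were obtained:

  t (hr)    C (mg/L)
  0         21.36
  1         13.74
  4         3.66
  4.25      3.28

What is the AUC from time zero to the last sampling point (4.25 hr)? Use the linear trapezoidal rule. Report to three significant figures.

Trapezoidal AUC_0→4.25:
  [0→1]: (21.36+13.74)/2 × 1 = 17.55
  [1→4]: (13.74+3.66)/2 × 3 = 26.1
  [4→4.25]: (3.66+3.28)/2 × 0.25 = 0.8675
  Sum = 44.5175 mg/L·hr

AUC = 44.5 mg/L·hr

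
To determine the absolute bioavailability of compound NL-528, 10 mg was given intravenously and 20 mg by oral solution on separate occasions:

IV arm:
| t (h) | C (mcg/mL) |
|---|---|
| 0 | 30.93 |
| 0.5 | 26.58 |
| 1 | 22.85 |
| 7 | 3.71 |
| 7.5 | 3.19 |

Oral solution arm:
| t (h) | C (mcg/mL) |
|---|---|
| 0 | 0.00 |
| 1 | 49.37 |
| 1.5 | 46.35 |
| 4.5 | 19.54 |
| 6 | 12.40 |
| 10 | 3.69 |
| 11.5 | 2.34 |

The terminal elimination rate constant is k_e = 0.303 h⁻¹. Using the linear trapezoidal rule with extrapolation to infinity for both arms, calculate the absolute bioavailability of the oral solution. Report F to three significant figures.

Trapezoidal AUC_0→7.5 (IV):
  [0→0.5]: (30.93+26.58)/2 × 0.5 = 14.3775
  [0.5→1]: (26.58+22.85)/2 × 0.5 = 12.3575
  [1→7]: (22.85+3.71)/2 × 6 = 79.68
  [7→7.5]: (3.71+3.19)/2 × 0.5 = 1.725
  Sum = 108.14 mcg/mL·h
IV tail: 3.19/0.303 = 10.528; AUC_iv,0→∞ = 108.14 + 10.528 = 118.668 mcg/mL·h
Trapezoidal AUC_0→11.5 (oral solution):
  [0→1]: (0.00+49.37)/2 × 1 = 24.685
  [1→1.5]: (49.37+46.35)/2 × 0.5 = 23.93
  [1.5→4.5]: (46.35+19.54)/2 × 3 = 98.835
  [4.5→6]: (19.54+12.40)/2 × 1.5 = 23.955
  [6→10]: (12.40+3.69)/2 × 4 = 32.18
  [10→11.5]: (3.69+2.34)/2 × 1.5 = 4.5225
  Sum = 208.1075 mcg/mL·h
oral solution tail: 2.34/0.303 = 7.723; AUC_ev,0→∞ = 208.1075 + 7.723 = 215.8305 mcg/mL·h
F = (AUC_ev/D_ev)/(AUC_iv/D_iv) = (215.8305/20)/(118.668/10) = 10.791525/11.8668 = 0.9094

F = 0.909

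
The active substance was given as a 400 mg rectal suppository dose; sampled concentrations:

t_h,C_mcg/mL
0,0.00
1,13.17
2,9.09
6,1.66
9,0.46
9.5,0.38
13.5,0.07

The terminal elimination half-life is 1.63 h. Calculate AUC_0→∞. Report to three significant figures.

AUC = 43.7 mcg/mL·h

Trapezoidal AUC_0→13.5:
  [0→1]: (0.00+13.17)/2 × 1 = 6.585
  [1→2]: (13.17+9.09)/2 × 1 = 11.13
  [2→6]: (9.09+1.66)/2 × 4 = 21.5
  [6→9]: (1.66+0.46)/2 × 3 = 3.18
  [9→9.5]: (0.46+0.38)/2 × 0.5 = 0.21
  [9.5→13.5]: (0.38+0.07)/2 × 4 = 0.9
  Sum = 43.505 mcg/mL·h
k_e = ln2 / t½ = 0.693147 / 1.63 = 0.4252 h^-1
Extrapolated tail: C_last / k_e = 0.07 / 0.4252 = 0.165
AUC_0→∞ = 43.505 + 0.165 = 43.67 mcg/mL·h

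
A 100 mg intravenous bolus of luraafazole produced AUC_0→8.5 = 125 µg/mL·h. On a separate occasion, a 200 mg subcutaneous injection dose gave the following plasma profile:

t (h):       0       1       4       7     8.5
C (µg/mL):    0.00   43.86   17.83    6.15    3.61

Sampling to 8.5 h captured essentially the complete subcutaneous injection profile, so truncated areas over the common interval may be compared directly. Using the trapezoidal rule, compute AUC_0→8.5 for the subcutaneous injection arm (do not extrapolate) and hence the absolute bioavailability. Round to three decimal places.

Trapezoidal AUC_0→8.5 (subcutaneous injection):
  [0→1]: (0.00+43.86)/2 × 1 = 21.93
  [1→4]: (43.86+17.83)/2 × 3 = 92.535
  [4→7]: (17.83+6.15)/2 × 3 = 35.97
  [7→8.5]: (6.15+3.61)/2 × 1.5 = 7.32
  Sum = 157.755 µg/mL·h
F = (AUC_ev/D_ev)/(AUC_iv/D_iv) = (157.755/200)/(125/100) = 0.788775/1.25 = 0.6310

F = 0.631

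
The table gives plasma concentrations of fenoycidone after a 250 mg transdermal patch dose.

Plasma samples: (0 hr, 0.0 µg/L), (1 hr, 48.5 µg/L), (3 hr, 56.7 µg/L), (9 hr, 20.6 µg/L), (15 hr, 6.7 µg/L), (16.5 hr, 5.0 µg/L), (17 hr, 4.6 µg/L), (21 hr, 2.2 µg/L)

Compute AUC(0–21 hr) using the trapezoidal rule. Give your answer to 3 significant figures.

AUC = 468 µg/L·hr

Trapezoidal AUC_0→21:
  [0→1]: (0.0+48.5)/2 × 1 = 24.25
  [1→3]: (48.5+56.7)/2 × 2 = 105.2
  [3→9]: (56.7+20.6)/2 × 6 = 231.9
  [9→15]: (20.6+6.7)/2 × 6 = 81.9
  [15→16.5]: (6.7+5.0)/2 × 1.5 = 8.775
  [16.5→17]: (5.0+4.6)/2 × 0.5 = 2.4
  [17→21]: (4.6+2.2)/2 × 4 = 13.6
  Sum = 468.025 µg/L·hr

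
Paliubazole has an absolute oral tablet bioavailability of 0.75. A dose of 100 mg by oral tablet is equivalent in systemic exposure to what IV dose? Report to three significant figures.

Systemic exposure from an extravascular dose = F × D_ev, so the equivalent IV dose is F × D_ev.
D_iv = F × D_ev = 0.75 × 100 = 75 mg

D_iv = 75.0 mg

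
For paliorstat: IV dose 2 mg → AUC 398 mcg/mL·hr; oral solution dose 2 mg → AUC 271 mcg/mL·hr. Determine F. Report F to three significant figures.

F = (AUC_ev / D_ev) / (AUC_iv / D_iv)
  = (271/2) / (398/2)
  = 135.5 / 199 = 0.6809

F = 0.681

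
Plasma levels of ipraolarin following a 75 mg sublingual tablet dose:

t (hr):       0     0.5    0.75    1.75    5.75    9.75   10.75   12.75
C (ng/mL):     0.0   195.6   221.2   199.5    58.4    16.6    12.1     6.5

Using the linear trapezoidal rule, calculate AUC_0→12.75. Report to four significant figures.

AUC = 1010 ng/mL·hr

Trapezoidal AUC_0→12.75:
  [0→0.5]: (0.0+195.6)/2 × 0.5 = 48.9
  [0.5→0.75]: (195.6+221.2)/2 × 0.25 = 52.1
  [0.75→1.75]: (221.2+199.5)/2 × 1 = 210.35
  [1.75→5.75]: (199.5+58.4)/2 × 4 = 515.8
  [5.75→9.75]: (58.4+16.6)/2 × 4 = 150.0
  [9.75→10.75]: (16.6+12.1)/2 × 1 = 14.35
  [10.75→12.75]: (12.1+6.5)/2 × 2 = 18.6
  Sum = 1010.1 ng/mL·hr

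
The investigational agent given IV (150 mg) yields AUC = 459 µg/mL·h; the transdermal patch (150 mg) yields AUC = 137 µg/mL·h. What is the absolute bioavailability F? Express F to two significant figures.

F = 0.30

F = (AUC_ev / D_ev) / (AUC_iv / D_iv)
  = (137/150) / (459/150)
  = 0.913333 / 3.06 = 0.2985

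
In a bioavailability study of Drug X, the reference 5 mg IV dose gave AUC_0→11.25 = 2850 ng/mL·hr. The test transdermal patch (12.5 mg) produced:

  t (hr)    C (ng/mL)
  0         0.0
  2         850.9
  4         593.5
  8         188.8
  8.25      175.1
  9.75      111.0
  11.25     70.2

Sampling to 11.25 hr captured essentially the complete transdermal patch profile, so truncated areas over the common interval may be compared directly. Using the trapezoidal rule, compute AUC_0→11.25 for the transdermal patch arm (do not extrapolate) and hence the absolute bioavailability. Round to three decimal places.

F = 0.597

Trapezoidal AUC_0→11.25 (transdermal patch):
  [0→2]: (0.0+850.9)/2 × 2 = 850.9
  [2→4]: (850.9+593.5)/2 × 2 = 1444.4
  [4→8]: (593.5+188.8)/2 × 4 = 1564.6
  [8→8.25]: (188.8+175.1)/2 × 0.25 = 45.4875
  [8.25→9.75]: (175.1+111.0)/2 × 1.5 = 214.575
  [9.75→11.25]: (111.0+70.2)/2 × 1.5 = 135.9
  Sum = 4255.8625 ng/mL·hr
F = (AUC_ev/D_ev)/(AUC_iv/D_iv) = (4255.8625/12.5)/(2850/5) = 340.469/570 = 0.5973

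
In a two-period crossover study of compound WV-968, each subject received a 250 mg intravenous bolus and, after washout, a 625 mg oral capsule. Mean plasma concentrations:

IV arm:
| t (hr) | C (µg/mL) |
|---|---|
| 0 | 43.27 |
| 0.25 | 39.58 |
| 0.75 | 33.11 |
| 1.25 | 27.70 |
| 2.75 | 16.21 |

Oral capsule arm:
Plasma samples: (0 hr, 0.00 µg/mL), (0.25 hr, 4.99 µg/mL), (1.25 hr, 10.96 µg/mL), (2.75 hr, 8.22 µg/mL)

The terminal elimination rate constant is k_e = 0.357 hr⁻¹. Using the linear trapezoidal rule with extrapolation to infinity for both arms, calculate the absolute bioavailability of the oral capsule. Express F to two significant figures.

F = 0.15

Trapezoidal AUC_0→2.75 (IV):
  [0→0.25]: (43.27+39.58)/2 × 0.25 = 10.35625
  [0.25→0.75]: (39.58+33.11)/2 × 0.5 = 18.1725
  [0.75→1.25]: (33.11+27.70)/2 × 0.5 = 15.2025
  [1.25→2.75]: (27.70+16.21)/2 × 1.5 = 32.9325
  Sum = 76.66375 µg/mL·hr
IV tail: 16.21/0.357 = 45.406; AUC_iv,0→∞ = 76.66375 + 45.406 = 122.06975 µg/mL·hr
Trapezoidal AUC_0→2.75 (oral capsule):
  [0→0.25]: (0.00+4.99)/2 × 0.25 = 0.62375
  [0.25→1.25]: (4.99+10.96)/2 × 1 = 7.975
  [1.25→2.75]: (10.96+8.22)/2 × 1.5 = 14.385
  Sum = 22.98375 µg/mL·hr
oral capsule tail: 8.22/0.357 = 23.025; AUC_ev,0→∞ = 22.98375 + 23.025 = 46.00875 µg/mL·hr
F = (AUC_ev/D_ev)/(AUC_iv/D_iv) = (46.00875/625)/(122.06975/250) = 0.073614/0.488279 = 0.1508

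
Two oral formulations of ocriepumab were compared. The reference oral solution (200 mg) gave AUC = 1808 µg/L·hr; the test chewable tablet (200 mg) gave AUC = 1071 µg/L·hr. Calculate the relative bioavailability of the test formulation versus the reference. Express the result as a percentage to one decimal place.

F_rel = (AUC_test/D_test) / (AUC_ref/D_ref)
      = (1071/200) / (1808/200)
      = 5.355 / 9.04 = 0.5924 = 59.24%

F_rel = 59.2%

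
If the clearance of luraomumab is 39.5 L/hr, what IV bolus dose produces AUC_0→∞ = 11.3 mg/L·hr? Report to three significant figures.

Dose = 446 mg

Dose_iv = CL × AUC_0→∞
     = 39.5 × 11.3 = 446.35 mg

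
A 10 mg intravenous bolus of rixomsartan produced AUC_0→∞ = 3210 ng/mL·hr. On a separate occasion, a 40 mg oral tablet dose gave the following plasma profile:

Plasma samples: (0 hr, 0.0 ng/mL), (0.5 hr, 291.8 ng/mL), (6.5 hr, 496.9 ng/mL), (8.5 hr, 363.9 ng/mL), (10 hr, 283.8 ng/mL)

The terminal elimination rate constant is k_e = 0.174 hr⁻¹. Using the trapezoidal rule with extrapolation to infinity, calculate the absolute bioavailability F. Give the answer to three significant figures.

F = 0.422

Trapezoidal AUC_0→10 (oral tablet):
  [0→0.5]: (0.0+291.8)/2 × 0.5 = 72.95
  [0.5→6.5]: (291.8+496.9)/2 × 6 = 2366.1
  [6.5→8.5]: (496.9+363.9)/2 × 2 = 860.8
  [8.5→10]: (363.9+283.8)/2 × 1.5 = 485.775
  Sum = 3785.625 ng/mL·hr
Tail: C_last/k_e = 283.8/0.174 = 1631.034
AUC_0→∞ (oral tablet) = 3785.625 + 1631.034 = 5416.659 ng/mL·hr
F = (AUC_ev/D_ev)/(AUC_iv/D_iv) = (5416.659/40)/(3210/10) = 135.416/321 = 0.4219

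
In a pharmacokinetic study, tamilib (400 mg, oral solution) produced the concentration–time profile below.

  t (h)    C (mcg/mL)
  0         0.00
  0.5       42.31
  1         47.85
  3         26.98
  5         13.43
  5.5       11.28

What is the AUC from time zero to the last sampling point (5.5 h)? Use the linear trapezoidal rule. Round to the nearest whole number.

AUC = 155 mcg/mL·h

Trapezoidal AUC_0→5.5:
  [0→0.5]: (0.00+42.31)/2 × 0.5 = 10.5775
  [0.5→1]: (42.31+47.85)/2 × 0.5 = 22.54
  [1→3]: (47.85+26.98)/2 × 2 = 74.83
  [3→5]: (26.98+13.43)/2 × 2 = 40.41
  [5→5.5]: (13.43+11.28)/2 × 0.5 = 6.1775
  Sum = 154.535 mcg/mL·h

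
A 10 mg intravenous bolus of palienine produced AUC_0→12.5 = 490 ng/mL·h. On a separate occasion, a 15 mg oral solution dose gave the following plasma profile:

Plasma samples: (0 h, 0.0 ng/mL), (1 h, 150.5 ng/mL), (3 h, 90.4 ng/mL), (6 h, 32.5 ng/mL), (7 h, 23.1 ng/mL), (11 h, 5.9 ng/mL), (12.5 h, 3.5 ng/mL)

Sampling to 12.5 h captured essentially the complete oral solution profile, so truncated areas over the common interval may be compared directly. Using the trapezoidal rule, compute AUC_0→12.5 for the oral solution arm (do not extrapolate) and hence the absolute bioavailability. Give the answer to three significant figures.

F = 0.807

Trapezoidal AUC_0→12.5 (oral solution):
  [0→1]: (0.0+150.5)/2 × 1 = 75.25
  [1→3]: (150.5+90.4)/2 × 2 = 240.9
  [3→6]: (90.4+32.5)/2 × 3 = 184.35
  [6→7]: (32.5+23.1)/2 × 1 = 27.8
  [7→11]: (23.1+5.9)/2 × 4 = 58.0
  [11→12.5]: (5.9+3.5)/2 × 1.5 = 7.05
  Sum = 593.35 ng/mL·h
F = (AUC_ev/D_ev)/(AUC_iv/D_iv) = (593.35/15)/(490/10) = 39.5567/49 = 0.8073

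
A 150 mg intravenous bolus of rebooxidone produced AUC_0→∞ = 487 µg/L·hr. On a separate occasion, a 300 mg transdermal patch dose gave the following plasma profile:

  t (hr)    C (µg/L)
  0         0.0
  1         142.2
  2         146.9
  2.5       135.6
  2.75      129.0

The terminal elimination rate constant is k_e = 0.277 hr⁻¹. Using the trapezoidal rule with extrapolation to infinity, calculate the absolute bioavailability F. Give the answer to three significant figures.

Trapezoidal AUC_0→2.75 (transdermal patch):
  [0→1]: (0.0+142.2)/2 × 1 = 71.1
  [1→2]: (142.2+146.9)/2 × 1 = 144.55
  [2→2.5]: (146.9+135.6)/2 × 0.5 = 70.625
  [2.5→2.75]: (135.6+129.0)/2 × 0.25 = 33.075
  Sum = 319.35 µg/L·hr
Tail: C_last/k_e = 129.0/0.277 = 465.704
AUC_0→∞ (transdermal patch) = 319.35 + 465.704 = 785.054 µg/L·hr
F = (AUC_ev/D_ev)/(AUC_iv/D_iv) = (785.054/300)/(487/150) = 2.61685/3.24667 = 0.8060

F = 0.806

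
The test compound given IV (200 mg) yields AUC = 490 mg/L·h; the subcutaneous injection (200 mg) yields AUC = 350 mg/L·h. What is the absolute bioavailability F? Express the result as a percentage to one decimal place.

F = 71.4%

F = (AUC_ev / D_ev) / (AUC_iv / D_iv)
  = (350/200) / (490/200)
  = 1.75 / 2.45 = 0.7143
  = 71.43%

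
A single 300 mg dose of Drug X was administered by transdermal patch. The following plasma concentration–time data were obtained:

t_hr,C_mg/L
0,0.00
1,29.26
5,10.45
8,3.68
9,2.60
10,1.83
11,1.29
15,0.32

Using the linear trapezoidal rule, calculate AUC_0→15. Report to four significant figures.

Trapezoidal AUC_0→15:
  [0→1]: (0.00+29.26)/2 × 1 = 14.63
  [1→5]: (29.26+10.45)/2 × 4 = 79.42
  [5→8]: (10.45+3.68)/2 × 3 = 21.195
  [8→9]: (3.68+2.60)/2 × 1 = 3.14
  [9→10]: (2.60+1.83)/2 × 1 = 2.215
  [10→11]: (1.83+1.29)/2 × 1 = 1.56
  [11→15]: (1.29+0.32)/2 × 4 = 3.22
  Sum = 125.38 mg/L·hr

AUC = 125.4 mg/L·hr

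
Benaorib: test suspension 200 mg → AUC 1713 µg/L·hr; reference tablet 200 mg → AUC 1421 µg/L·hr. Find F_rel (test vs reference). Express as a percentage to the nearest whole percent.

F_rel = 121%

F_rel = (AUC_test/D_test) / (AUC_ref/D_ref)
      = (1713/200) / (1421/200)
      = 8.565 / 7.105 = 1.2055 = 120.55%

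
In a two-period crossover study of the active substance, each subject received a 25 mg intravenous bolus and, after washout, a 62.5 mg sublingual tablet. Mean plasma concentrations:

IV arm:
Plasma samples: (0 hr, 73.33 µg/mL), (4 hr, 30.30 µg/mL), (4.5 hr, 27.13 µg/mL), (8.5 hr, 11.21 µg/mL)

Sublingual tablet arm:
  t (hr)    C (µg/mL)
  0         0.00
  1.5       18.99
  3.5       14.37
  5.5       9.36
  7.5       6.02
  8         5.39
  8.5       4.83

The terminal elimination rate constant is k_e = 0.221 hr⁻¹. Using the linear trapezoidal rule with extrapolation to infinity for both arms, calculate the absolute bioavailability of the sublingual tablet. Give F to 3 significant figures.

F = 0.131

Trapezoidal AUC_0→8.5 (IV):
  [0→4]: (73.33+30.30)/2 × 4 = 207.26
  [4→4.5]: (30.30+27.13)/2 × 0.5 = 14.3575
  [4.5→8.5]: (27.13+11.21)/2 × 4 = 76.68
  Sum = 298.2975 µg/mL·hr
IV tail: 11.21/0.221 = 50.724; AUC_iv,0→∞ = 298.2975 + 50.724 = 349.0215 µg/mL·hr
Trapezoidal AUC_0→8.5 (sublingual tablet):
  [0→1.5]: (0.00+18.99)/2 × 1.5 = 14.2425
  [1.5→3.5]: (18.99+14.37)/2 × 2 = 33.36
  [3.5→5.5]: (14.37+9.36)/2 × 2 = 23.73
  [5.5→7.5]: (9.36+6.02)/2 × 2 = 15.38
  [7.5→8]: (6.02+5.39)/2 × 0.5 = 2.8525
  [8→8.5]: (5.39+4.83)/2 × 0.5 = 2.555
  Sum = 92.12 µg/mL·hr
sublingual tablet tail: 4.83/0.221 = 21.855; AUC_ev,0→∞ = 92.12 + 21.855 = 113.975 µg/mL·hr
F = (AUC_ev/D_ev)/(AUC_iv/D_iv) = (113.975/62.5)/(349.0215/25) = 1.8236/13.96086 = 0.1306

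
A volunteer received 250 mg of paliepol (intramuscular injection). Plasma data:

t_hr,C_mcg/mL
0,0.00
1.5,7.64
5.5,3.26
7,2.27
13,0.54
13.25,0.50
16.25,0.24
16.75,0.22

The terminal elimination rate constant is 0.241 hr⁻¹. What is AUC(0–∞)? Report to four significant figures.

AUC = 42.38 mcg/mL·hr

Trapezoidal AUC_0→16.75:
  [0→1.5]: (0.00+7.64)/2 × 1.5 = 5.73
  [1.5→5.5]: (7.64+3.26)/2 × 4 = 21.8
  [5.5→7]: (3.26+2.27)/2 × 1.5 = 4.1475
  [7→13]: (2.27+0.54)/2 × 6 = 8.43
  [13→13.25]: (0.54+0.50)/2 × 0.25 = 0.13
  [13.25→16.25]: (0.50+0.24)/2 × 3 = 1.11
  [16.25→16.75]: (0.24+0.22)/2 × 0.5 = 0.115
  Sum = 41.4625 mcg/mL·hr
Extrapolated tail: C_last / k_e = 0.22 / 0.241 = 0.913
AUC_0→∞ = 41.4625 + 0.913 = 42.3755 mcg/mL·hr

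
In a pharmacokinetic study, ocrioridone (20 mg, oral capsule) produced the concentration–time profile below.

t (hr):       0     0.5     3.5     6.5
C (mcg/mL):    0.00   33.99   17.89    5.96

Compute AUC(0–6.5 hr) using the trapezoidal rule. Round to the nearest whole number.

Trapezoidal AUC_0→6.5:
  [0→0.5]: (0.00+33.99)/2 × 0.5 = 8.4975
  [0.5→3.5]: (33.99+17.89)/2 × 3 = 77.82
  [3.5→6.5]: (17.89+5.96)/2 × 3 = 35.775
  Sum = 122.0925 mcg/mL·hr

AUC = 122 mcg/mL·hr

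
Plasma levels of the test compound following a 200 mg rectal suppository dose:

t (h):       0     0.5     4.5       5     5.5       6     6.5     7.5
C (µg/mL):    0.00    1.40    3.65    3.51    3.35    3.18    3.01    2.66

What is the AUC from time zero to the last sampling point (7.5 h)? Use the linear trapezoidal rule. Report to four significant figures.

Trapezoidal AUC_0→7.5:
  [0→0.5]: (0.00+1.40)/2 × 0.5 = 0.35
  [0.5→4.5]: (1.40+3.65)/2 × 4 = 10.1
  [4.5→5]: (3.65+3.51)/2 × 0.5 = 1.79
  [5→5.5]: (3.51+3.35)/2 × 0.5 = 1.715
  [5.5→6]: (3.35+3.18)/2 × 0.5 = 1.6325
  [6→6.5]: (3.18+3.01)/2 × 0.5 = 1.5475
  [6.5→7.5]: (3.01+2.66)/2 × 1 = 2.835
  Sum = 19.97 µg/mL·h

AUC = 19.97 µg/mL·h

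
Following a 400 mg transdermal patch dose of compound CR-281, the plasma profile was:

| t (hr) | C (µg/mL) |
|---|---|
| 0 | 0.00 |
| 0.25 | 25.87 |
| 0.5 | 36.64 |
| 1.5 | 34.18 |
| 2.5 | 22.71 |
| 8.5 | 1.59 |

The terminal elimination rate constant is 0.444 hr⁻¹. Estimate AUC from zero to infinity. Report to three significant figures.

AUC = 151 µg/mL·hr

Trapezoidal AUC_0→8.5:
  [0→0.25]: (0.00+25.87)/2 × 0.25 = 3.23375
  [0.25→0.5]: (25.87+36.64)/2 × 0.25 = 7.81375
  [0.5→1.5]: (36.64+34.18)/2 × 1 = 35.41
  [1.5→2.5]: (34.18+22.71)/2 × 1 = 28.445
  [2.5→8.5]: (22.71+1.59)/2 × 6 = 72.9
  Sum = 147.8025 µg/mL·hr
Extrapolated tail: C_last / k_e = 1.59 / 0.444 = 3.581
AUC_0→∞ = 147.8025 + 3.581 = 151.3835 µg/mL·hr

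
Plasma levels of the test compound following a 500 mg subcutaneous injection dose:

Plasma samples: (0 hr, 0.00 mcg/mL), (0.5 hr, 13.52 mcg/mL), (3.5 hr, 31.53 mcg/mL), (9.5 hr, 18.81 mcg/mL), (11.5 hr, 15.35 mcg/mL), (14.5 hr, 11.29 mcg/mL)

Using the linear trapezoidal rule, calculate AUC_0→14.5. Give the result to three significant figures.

AUC = 296 mcg/mL·hr

Trapezoidal AUC_0→14.5:
  [0→0.5]: (0.00+13.52)/2 × 0.5 = 3.38
  [0.5→3.5]: (13.52+31.53)/2 × 3 = 67.575
  [3.5→9.5]: (31.53+18.81)/2 × 6 = 151.02
  [9.5→11.5]: (18.81+15.35)/2 × 2 = 34.16
  [11.5→14.5]: (15.35+11.29)/2 × 3 = 39.96
  Sum = 296.095 mcg/mL·hr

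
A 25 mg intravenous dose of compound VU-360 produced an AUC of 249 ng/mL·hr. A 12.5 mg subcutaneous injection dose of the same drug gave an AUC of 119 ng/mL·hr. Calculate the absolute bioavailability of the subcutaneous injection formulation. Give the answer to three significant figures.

F = (AUC_ev / D_ev) / (AUC_iv / D_iv)
  = (119/12.5) / (249/25)
  = 9.52 / 9.96 = 0.9558

F = 0.956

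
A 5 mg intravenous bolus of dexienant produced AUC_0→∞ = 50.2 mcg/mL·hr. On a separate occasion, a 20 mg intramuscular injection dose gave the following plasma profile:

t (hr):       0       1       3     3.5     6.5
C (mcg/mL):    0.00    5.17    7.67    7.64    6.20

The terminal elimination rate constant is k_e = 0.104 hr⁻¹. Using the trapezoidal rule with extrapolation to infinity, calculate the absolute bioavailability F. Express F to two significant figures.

F = 0.50

Trapezoidal AUC_0→6.5 (intramuscular injection):
  [0→1]: (0.00+5.17)/2 × 1 = 2.585
  [1→3]: (5.17+7.67)/2 × 2 = 12.84
  [3→3.5]: (7.67+7.64)/2 × 0.5 = 3.8275
  [3.5→6.5]: (7.64+6.20)/2 × 3 = 20.76
  Sum = 40.0125 mcg/mL·hr
Tail: C_last/k_e = 6.20/0.104 = 59.615
AUC_0→∞ (intramuscular injection) = 40.0125 + 59.615 = 99.6275 mcg/mL·hr
F = (AUC_ev/D_ev)/(AUC_iv/D_iv) = (99.6275/20)/(50.2/5) = 4.981375/10.04 = 0.4962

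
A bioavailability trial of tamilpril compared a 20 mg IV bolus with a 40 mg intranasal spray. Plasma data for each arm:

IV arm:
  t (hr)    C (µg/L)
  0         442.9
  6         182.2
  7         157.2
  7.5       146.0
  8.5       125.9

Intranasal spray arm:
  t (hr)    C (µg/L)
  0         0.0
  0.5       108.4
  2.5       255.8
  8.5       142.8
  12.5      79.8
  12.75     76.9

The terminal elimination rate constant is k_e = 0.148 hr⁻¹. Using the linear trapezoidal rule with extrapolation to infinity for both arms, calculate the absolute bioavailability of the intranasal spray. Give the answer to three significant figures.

F = 0.414

Trapezoidal AUC_0→8.5 (IV):
  [0→6]: (442.9+182.2)/2 × 6 = 1875.3
  [6→7]: (182.2+157.2)/2 × 1 = 169.7
  [7→7.5]: (157.2+146.0)/2 × 0.5 = 75.8
  [7.5→8.5]: (146.0+125.9)/2 × 1 = 135.95
  Sum = 2256.75 µg/L·hr
IV tail: 125.9/0.148 = 850.676; AUC_iv,0→∞ = 2256.75 + 850.676 = 3107.426 µg/L·hr
Trapezoidal AUC_0→12.75 (intranasal spray):
  [0→0.5]: (0.0+108.4)/2 × 0.5 = 27.1
  [0.5→2.5]: (108.4+255.8)/2 × 2 = 364.2
  [2.5→8.5]: (255.8+142.8)/2 × 6 = 1195.8
  [8.5→12.5]: (142.8+79.8)/2 × 4 = 445.2
  [12.5→12.75]: (79.8+76.9)/2 × 0.25 = 19.5875
  Sum = 2051.8875 µg/L·hr
intranasal spray tail: 76.9/0.148 = 519.595; AUC_ev,0→∞ = 2051.8875 + 519.595 = 2571.4825 µg/L·hr
F = (AUC_ev/D_ev)/(AUC_iv/D_iv) = (2571.4825/40)/(3107.426/20) = 64.2871/155.3713 = 0.4138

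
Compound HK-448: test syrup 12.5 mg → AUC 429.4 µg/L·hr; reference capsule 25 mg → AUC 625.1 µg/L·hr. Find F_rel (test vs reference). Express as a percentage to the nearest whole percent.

F_rel = 137%

F_rel = (AUC_test/D_test) / (AUC_ref/D_ref)
      = (429.4/12.5) / (625.1/25)
      = 34.352 / 25.004 = 1.3739 = 137.39%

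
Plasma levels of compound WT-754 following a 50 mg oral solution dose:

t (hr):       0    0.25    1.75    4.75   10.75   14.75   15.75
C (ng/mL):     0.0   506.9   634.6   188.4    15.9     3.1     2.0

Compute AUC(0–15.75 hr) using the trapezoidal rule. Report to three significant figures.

AUC = 2810 ng/mL·hr

Trapezoidal AUC_0→15.75:
  [0→0.25]: (0.0+506.9)/2 × 0.25 = 63.3625
  [0.25→1.75]: (506.9+634.6)/2 × 1.5 = 856.125
  [1.75→4.75]: (634.6+188.4)/2 × 3 = 1234.5
  [4.75→10.75]: (188.4+15.9)/2 × 6 = 612.9
  [10.75→14.75]: (15.9+3.1)/2 × 4 = 38.0
  [14.75→15.75]: (3.1+2.0)/2 × 1 = 2.55
  Sum = 2807.4375 ng/mL·hr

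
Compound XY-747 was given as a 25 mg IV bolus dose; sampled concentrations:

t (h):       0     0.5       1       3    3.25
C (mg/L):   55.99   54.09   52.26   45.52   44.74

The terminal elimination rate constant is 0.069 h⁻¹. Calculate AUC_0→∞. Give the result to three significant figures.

AUC = 812 mg/L·h

Trapezoidal AUC_0→3.25:
  [0→0.5]: (55.99+54.09)/2 × 0.5 = 27.52
  [0.5→1]: (54.09+52.26)/2 × 0.5 = 26.5875
  [1→3]: (52.26+45.52)/2 × 2 = 97.78
  [3→3.25]: (45.52+44.74)/2 × 0.25 = 11.2825
  Sum = 163.17 mg/L·h
Extrapolated tail: C_last / k_e = 44.74 / 0.069 = 648.406
AUC_0→∞ = 163.17 + 648.406 = 811.576 mg/L·h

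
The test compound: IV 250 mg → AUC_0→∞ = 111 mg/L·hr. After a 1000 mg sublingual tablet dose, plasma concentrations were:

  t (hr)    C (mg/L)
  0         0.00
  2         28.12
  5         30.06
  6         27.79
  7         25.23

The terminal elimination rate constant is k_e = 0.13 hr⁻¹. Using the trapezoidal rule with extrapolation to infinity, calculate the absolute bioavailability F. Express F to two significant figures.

F = 0.82

Trapezoidal AUC_0→7 (sublingual tablet):
  [0→2]: (0.00+28.12)/2 × 2 = 28.12
  [2→5]: (28.12+30.06)/2 × 3 = 87.27
  [5→6]: (30.06+27.79)/2 × 1 = 28.925
  [6→7]: (27.79+25.23)/2 × 1 = 26.51
  Sum = 170.825 mg/L·hr
Tail: C_last/k_e = 25.23/0.13 = 194.077
AUC_0→∞ (sublingual tablet) = 170.825 + 194.077 = 364.902 mg/L·hr
F = (AUC_ev/D_ev)/(AUC_iv/D_iv) = (364.902/1000)/(111/250) = 0.364902/0.444 = 0.8219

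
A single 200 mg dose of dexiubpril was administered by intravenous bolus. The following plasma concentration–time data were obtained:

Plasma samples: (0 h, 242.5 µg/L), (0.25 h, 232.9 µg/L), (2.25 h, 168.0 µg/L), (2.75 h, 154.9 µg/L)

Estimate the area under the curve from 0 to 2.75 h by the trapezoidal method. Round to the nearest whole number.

Trapezoidal AUC_0→2.75:
  [0→0.25]: (242.5+232.9)/2 × 0.25 = 59.425
  [0.25→2.25]: (232.9+168.0)/2 × 2 = 400.9
  [2.25→2.75]: (168.0+154.9)/2 × 0.5 = 80.725
  Sum = 541.05 µg/L·h

AUC = 541 µg/L·h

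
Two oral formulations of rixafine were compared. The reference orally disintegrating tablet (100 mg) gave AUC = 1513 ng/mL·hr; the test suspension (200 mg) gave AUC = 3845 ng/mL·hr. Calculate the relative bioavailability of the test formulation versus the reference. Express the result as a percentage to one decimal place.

F_rel = (AUC_test/D_test) / (AUC_ref/D_ref)
      = (3845/200) / (1513/100)
      = 19.225 / 15.13 = 1.2707 = 127.07%

F_rel = 127.1%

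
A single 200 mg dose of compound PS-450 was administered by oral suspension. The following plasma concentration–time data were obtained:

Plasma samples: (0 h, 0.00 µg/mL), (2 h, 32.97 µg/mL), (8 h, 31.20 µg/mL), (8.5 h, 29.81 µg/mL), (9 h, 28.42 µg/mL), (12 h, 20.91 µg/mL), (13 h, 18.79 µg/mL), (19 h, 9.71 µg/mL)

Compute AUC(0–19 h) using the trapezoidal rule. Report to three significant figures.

AUC = 435 µg/mL·h

Trapezoidal AUC_0→19:
  [0→2]: (0.00+32.97)/2 × 2 = 32.97
  [2→8]: (32.97+31.20)/2 × 6 = 192.51
  [8→8.5]: (31.20+29.81)/2 × 0.5 = 15.2525
  [8.5→9]: (29.81+28.42)/2 × 0.5 = 14.5575
  [9→12]: (28.42+20.91)/2 × 3 = 73.995
  [12→13]: (20.91+18.79)/2 × 1 = 19.85
  [13→19]: (18.79+9.71)/2 × 6 = 85.5
  Sum = 434.635 µg/mL·h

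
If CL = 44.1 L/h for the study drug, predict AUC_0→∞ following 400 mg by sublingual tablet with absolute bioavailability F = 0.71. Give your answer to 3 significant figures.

AUC = 6.44 mg/L·h

AUC_0→∞ = F × Dose / CL
        = 0.71 × 400 / 44.1 = 6.43991 mg/L·h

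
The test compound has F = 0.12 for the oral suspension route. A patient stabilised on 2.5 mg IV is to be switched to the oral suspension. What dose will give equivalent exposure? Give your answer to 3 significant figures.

D_oral = 20.8 mg

For equal systemic exposure: F × D_ev = D_iv
D_ev = D_iv / F = 2.5 / 0.12 = 20.8333 mg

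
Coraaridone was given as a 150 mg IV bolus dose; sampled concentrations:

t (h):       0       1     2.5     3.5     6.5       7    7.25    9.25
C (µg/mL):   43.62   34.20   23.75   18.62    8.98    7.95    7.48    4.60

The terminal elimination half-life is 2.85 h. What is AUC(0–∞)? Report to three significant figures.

Trapezoidal AUC_0→9.25:
  [0→1]: (43.62+34.20)/2 × 1 = 38.91
  [1→2.5]: (34.20+23.75)/2 × 1.5 = 43.4625
  [2.5→3.5]: (23.75+18.62)/2 × 1 = 21.185
  [3.5→6.5]: (18.62+8.98)/2 × 3 = 41.4
  [6.5→7]: (8.98+7.95)/2 × 0.5 = 4.2325
  [7→7.25]: (7.95+7.48)/2 × 0.25 = 1.92875
  [7.25→9.25]: (7.48+4.60)/2 × 2 = 12.08
  Sum = 163.19875 µg/mL·h
k_e = ln2 / t½ = 0.693147 / 2.85 = 0.2432 h^-1
Extrapolated tail: C_last / k_e = 4.60 / 0.2432 = 18.914
AUC_0→∞ = 163.19875 + 18.914 = 182.11275 µg/mL·h

AUC = 182 µg/mL·h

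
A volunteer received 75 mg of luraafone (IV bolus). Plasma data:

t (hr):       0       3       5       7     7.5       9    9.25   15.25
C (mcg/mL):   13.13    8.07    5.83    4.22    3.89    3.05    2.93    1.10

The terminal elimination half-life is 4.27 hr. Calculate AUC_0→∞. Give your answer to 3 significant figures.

Trapezoidal AUC_0→15.25:
  [0→3]: (13.13+8.07)/2 × 3 = 31.8
  [3→5]: (8.07+5.83)/2 × 2 = 13.9
  [5→7]: (5.83+4.22)/2 × 2 = 10.05
  [7→7.5]: (4.22+3.89)/2 × 0.5 = 2.0275
  [7.5→9]: (3.89+3.05)/2 × 1.5 = 5.205
  [9→9.25]: (3.05+2.93)/2 × 0.25 = 0.7475
  [9.25→15.25]: (2.93+1.10)/2 × 6 = 12.09
  Sum = 75.82 mcg/mL·hr
k_e = ln2 / t½ = 0.693147 / 4.27 = 0.1623 hr^-1
Extrapolated tail: C_last / k_e = 1.10 / 0.1623 = 6.778
AUC_0→∞ = 75.82 + 6.778 = 82.598 mcg/mL·hr

AUC = 82.6 mcg/mL·hr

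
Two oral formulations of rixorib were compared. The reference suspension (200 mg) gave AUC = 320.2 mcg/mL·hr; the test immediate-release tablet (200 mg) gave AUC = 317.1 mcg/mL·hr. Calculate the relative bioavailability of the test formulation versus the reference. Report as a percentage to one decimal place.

F_rel = 99.0%

F_rel = (AUC_test/D_test) / (AUC_ref/D_ref)
      = (317.1/200) / (320.2/200)
      = 1.5855 / 1.601 = 0.9903 = 99.03%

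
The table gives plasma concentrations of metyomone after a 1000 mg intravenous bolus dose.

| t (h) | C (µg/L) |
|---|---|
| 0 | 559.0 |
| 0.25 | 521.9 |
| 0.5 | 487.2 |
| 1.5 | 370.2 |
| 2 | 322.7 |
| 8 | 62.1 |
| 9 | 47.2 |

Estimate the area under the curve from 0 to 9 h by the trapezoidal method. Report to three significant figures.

AUC = 2070 µg/L·h

Trapezoidal AUC_0→9:
  [0→0.25]: (559.0+521.9)/2 × 0.25 = 135.1125
  [0.25→0.5]: (521.9+487.2)/2 × 0.25 = 126.1375
  [0.5→1.5]: (487.2+370.2)/2 × 1 = 428.7
  [1.5→2]: (370.2+322.7)/2 × 0.5 = 173.225
  [2→8]: (322.7+62.1)/2 × 6 = 1154.4
  [8→9]: (62.1+47.2)/2 × 1 = 54.65
  Sum = 2072.225 µg/L·h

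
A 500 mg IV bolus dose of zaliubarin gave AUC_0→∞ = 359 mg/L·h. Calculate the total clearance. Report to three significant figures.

CL = Dose_iv / AUC_0→∞
   = 500 / 359 = 1.39276 L/h

CL = 1.39 L/h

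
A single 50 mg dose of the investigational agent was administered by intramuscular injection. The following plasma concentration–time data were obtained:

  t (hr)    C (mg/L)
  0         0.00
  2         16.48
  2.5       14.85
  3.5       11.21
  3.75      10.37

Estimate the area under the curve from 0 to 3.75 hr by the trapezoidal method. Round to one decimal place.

AUC = 40.0 mg/L·hr

Trapezoidal AUC_0→3.75:
  [0→2]: (0.00+16.48)/2 × 2 = 16.48
  [2→2.5]: (16.48+14.85)/2 × 0.5 = 7.8325
  [2.5→3.5]: (14.85+11.21)/2 × 1 = 13.03
  [3.5→3.75]: (11.21+10.37)/2 × 0.25 = 2.6975
  Sum = 40.04 mg/L·hr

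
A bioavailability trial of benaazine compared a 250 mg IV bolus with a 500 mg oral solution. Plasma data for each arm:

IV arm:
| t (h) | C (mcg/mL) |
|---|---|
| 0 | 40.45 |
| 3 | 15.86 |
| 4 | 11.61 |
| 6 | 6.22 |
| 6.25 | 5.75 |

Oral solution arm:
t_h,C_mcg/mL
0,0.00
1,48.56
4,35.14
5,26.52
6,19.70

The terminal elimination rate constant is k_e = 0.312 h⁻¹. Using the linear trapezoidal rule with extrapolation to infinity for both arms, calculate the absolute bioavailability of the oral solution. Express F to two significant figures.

Trapezoidal AUC_0→6.25 (IV):
  [0→3]: (40.45+15.86)/2 × 3 = 84.465
  [3→4]: (15.86+11.61)/2 × 1 = 13.735
  [4→6]: (11.61+6.22)/2 × 2 = 17.83
  [6→6.25]: (6.22+5.75)/2 × 0.25 = 1.49625
  Sum = 117.52625 mcg/mL·h
IV tail: 5.75/0.312 = 18.429; AUC_iv,0→∞ = 117.52625 + 18.429 = 135.95525 mcg/mL·h
Trapezoidal AUC_0→6 (oral solution):
  [0→1]: (0.00+48.56)/2 × 1 = 24.28
  [1→4]: (48.56+35.14)/2 × 3 = 125.55
  [4→5]: (35.14+26.52)/2 × 1 = 30.83
  [5→6]: (26.52+19.70)/2 × 1 = 23.11
  Sum = 203.77 mcg/mL·h
oral solution tail: 19.70/0.312 = 63.141; AUC_ev,0→∞ = 203.77 + 63.141 = 266.911 mcg/mL·h
F = (AUC_ev/D_ev)/(AUC_iv/D_iv) = (266.911/500)/(135.95525/250) = 0.533822/0.543821 = 0.9816

F = 0.98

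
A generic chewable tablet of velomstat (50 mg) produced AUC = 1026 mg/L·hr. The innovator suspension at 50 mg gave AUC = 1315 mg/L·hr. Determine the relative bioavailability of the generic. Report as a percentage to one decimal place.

F_rel = (AUC_test/D_test) / (AUC_ref/D_ref)
      = (1026/50) / (1315/50)
      = 20.52 / 26.3 = 0.7802 = 78.02%

F_rel = 78.0%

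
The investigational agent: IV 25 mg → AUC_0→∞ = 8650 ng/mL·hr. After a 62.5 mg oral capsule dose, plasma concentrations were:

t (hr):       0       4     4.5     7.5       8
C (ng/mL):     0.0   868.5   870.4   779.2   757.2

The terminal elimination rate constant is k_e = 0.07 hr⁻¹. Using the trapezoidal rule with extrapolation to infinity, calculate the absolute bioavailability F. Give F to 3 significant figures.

Trapezoidal AUC_0→8 (oral capsule):
  [0→4]: (0.0+868.5)/2 × 4 = 1737.0
  [4→4.5]: (868.5+870.4)/2 × 0.5 = 434.725
  [4.5→7.5]: (870.4+779.2)/2 × 3 = 2474.4
  [7.5→8]: (779.2+757.2)/2 × 0.5 = 384.1
  Sum = 5030.225 ng/mL·hr
Tail: C_last/k_e = 757.2/0.07 = 10817.143
AUC_0→∞ (oral capsule) = 5030.225 + 10817.143 = 15847.368 ng/mL·hr
F = (AUC_ev/D_ev)/(AUC_iv/D_iv) = (15847.368/62.5)/(8650/25) = 253.558/346 = 0.7328

F = 0.733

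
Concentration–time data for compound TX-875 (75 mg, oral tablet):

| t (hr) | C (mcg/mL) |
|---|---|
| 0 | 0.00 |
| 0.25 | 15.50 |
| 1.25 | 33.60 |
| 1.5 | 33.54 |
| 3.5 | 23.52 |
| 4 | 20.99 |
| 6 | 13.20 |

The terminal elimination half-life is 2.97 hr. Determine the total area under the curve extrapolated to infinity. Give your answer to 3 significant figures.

Trapezoidal AUC_0→6:
  [0→0.25]: (0.00+15.50)/2 × 0.25 = 1.9375
  [0.25→1.25]: (15.50+33.60)/2 × 1 = 24.55
  [1.25→1.5]: (33.60+33.54)/2 × 0.25 = 8.3925
  [1.5→3.5]: (33.54+23.52)/2 × 2 = 57.06
  [3.5→4]: (23.52+20.99)/2 × 0.5 = 11.1275
  [4→6]: (20.99+13.20)/2 × 2 = 34.19
  Sum = 137.2575 mcg/mL·hr
k_e = ln2 / t½ = 0.693147 / 2.97 = 0.2334 hr^-1
Extrapolated tail: C_last / k_e = 13.20 / 0.2334 = 56.555
AUC_0→∞ = 137.2575 + 56.555 = 193.8125 mcg/mL·hr

AUC = 194 mcg/mL·hr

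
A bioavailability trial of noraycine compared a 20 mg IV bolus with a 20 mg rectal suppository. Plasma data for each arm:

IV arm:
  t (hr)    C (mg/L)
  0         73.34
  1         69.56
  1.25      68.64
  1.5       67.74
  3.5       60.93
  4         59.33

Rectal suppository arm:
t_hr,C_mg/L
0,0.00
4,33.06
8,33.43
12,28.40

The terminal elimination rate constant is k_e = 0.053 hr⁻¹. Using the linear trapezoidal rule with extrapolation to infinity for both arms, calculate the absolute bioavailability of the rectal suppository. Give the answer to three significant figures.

Trapezoidal AUC_0→4 (IV):
  [0→1]: (73.34+69.56)/2 × 1 = 71.45
  [1→1.25]: (69.56+68.64)/2 × 0.25 = 17.275
  [1.25→1.5]: (68.64+67.74)/2 × 0.25 = 17.0475
  [1.5→3.5]: (67.74+60.93)/2 × 2 = 128.67
  [3.5→4]: (60.93+59.33)/2 × 0.5 = 30.065
  Sum = 264.5075 mg/L·hr
IV tail: 59.33/0.053 = 1119.434; AUC_iv,0→∞ = 264.5075 + 1119.434 = 1383.9415 mg/L·hr
Trapezoidal AUC_0→12 (rectal suppository):
  [0→4]: (0.00+33.06)/2 × 4 = 66.12
  [4→8]: (33.06+33.43)/2 × 4 = 132.98
  [8→12]: (33.43+28.40)/2 × 4 = 123.66
  Sum = 322.76 mg/L·hr
rectal suppository tail: 28.40/0.053 = 535.849; AUC_ev,0→∞ = 322.76 + 535.849 = 858.609 mg/L·hr
F = (AUC_ev/D_ev)/(AUC_iv/D_iv) = (858.609/20)/(1383.9415/20) = 42.93045/69.197075 = 0.6204

F = 0.620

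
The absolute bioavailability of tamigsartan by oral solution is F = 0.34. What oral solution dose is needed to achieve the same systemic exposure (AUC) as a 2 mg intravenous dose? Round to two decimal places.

D_oral = 5.88 mg

For equal systemic exposure: F × D_ev = D_iv
D_ev = D_iv / F = 2 / 0.34 = 5.88235 mg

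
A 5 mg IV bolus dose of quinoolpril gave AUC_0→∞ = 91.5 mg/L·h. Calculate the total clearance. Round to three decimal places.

CL = Dose_iv / AUC_0→∞
   = 5 / 91.5 = 0.0546448 L/h

CL = 0.055 L/h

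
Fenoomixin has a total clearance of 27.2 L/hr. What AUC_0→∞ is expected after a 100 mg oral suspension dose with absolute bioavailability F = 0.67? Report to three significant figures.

AUC = 2.46 mg/L·hr

AUC_0→∞ = F × Dose / CL
        = 0.67 × 100 / 27.2 = 2.46324 mg/L·hr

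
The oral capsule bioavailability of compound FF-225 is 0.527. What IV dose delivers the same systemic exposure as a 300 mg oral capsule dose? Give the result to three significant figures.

Systemic exposure from an extravascular dose = F × D_ev, so the equivalent IV dose is F × D_ev.
D_iv = F × D_ev = 0.527 × 300 = 158.1 mg

D_iv = 158 mg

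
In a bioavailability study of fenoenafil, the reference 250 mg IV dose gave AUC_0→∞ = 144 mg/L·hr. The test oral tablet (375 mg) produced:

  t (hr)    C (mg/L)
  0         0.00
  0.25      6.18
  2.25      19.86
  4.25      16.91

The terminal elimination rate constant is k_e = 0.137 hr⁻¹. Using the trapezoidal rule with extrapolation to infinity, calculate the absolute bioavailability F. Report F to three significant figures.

Trapezoidal AUC_0→4.25 (oral tablet):
  [0→0.25]: (0.00+6.18)/2 × 0.25 = 0.7725
  [0.25→2.25]: (6.18+19.86)/2 × 2 = 26.04
  [2.25→4.25]: (19.86+16.91)/2 × 2 = 36.77
  Sum = 63.5825 mg/L·hr
Tail: C_last/k_e = 16.91/0.137 = 123.431
AUC_0→∞ (oral tablet) = 63.5825 + 123.431 = 187.0135 mg/L·hr
F = (AUC_ev/D_ev)/(AUC_iv/D_iv) = (187.0135/375)/(144/250) = 0.498703/0.576 = 0.8658

F = 0.866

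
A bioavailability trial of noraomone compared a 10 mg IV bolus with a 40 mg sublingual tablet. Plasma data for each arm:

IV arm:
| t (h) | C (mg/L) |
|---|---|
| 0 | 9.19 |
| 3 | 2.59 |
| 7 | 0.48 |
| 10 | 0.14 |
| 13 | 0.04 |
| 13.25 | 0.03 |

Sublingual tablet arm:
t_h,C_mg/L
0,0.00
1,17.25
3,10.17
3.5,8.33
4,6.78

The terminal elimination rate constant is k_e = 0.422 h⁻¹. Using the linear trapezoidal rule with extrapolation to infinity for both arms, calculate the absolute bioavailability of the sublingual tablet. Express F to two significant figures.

Trapezoidal AUC_0→13.25 (IV):
  [0→3]: (9.19+2.59)/2 × 3 = 17.67
  [3→7]: (2.59+0.48)/2 × 4 = 6.14
  [7→10]: (0.48+0.14)/2 × 3 = 0.93
  [10→13]: (0.14+0.04)/2 × 3 = 0.27
  [13→13.25]: (0.04+0.03)/2 × 0.25 = 0.00875
  Sum = 25.01875 mg/L·h
IV tail: 0.03/0.422 = 0.071; AUC_iv,0→∞ = 25.01875 + 0.071 = 25.08975 mg/L·h
Trapezoidal AUC_0→4 (sublingual tablet):
  [0→1]: (0.00+17.25)/2 × 1 = 8.625
  [1→3]: (17.25+10.17)/2 × 2 = 27.42
  [3→3.5]: (10.17+8.33)/2 × 0.5 = 4.625
  [3.5→4]: (8.33+6.78)/2 × 0.5 = 3.7775
  Sum = 44.4475 mg/L·h
sublingual tablet tail: 6.78/0.422 = 16.066; AUC_ev,0→∞ = 44.4475 + 16.066 = 60.5135 mg/L·h
F = (AUC_ev/D_ev)/(AUC_iv/D_iv) = (60.5135/40)/(25.08975/10) = 1.5128375/2.508975 = 0.6030

F = 0.60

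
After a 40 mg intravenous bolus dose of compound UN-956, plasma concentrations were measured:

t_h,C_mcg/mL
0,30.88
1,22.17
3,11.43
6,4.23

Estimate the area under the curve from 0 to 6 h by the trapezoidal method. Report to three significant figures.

Trapezoidal AUC_0→6:
  [0→1]: (30.88+22.17)/2 × 1 = 26.525
  [1→3]: (22.17+11.43)/2 × 2 = 33.6
  [3→6]: (11.43+4.23)/2 × 3 = 23.49
  Sum = 83.615 mcg/mL·h

AUC = 83.6 mcg/mL·h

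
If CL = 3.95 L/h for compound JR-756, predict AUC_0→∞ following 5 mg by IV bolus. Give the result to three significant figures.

AUC_0→∞ = Dose_iv / CL
        = 5 / 3.95 = 1.26582 mg/L·h

AUC = 1.27 mg/L·h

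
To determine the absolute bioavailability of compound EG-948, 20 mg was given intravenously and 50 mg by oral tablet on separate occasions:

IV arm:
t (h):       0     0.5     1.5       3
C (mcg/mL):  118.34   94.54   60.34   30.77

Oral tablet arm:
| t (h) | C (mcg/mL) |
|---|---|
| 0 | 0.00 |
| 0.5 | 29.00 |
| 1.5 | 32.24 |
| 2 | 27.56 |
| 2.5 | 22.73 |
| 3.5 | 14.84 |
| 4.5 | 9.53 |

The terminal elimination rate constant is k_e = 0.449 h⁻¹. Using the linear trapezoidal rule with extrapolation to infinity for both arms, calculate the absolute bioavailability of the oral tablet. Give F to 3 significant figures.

Trapezoidal AUC_0→3 (IV):
  [0→0.5]: (118.34+94.54)/2 × 0.5 = 53.22
  [0.5→1.5]: (94.54+60.34)/2 × 1 = 77.44
  [1.5→3]: (60.34+30.77)/2 × 1.5 = 68.3325
  Sum = 198.9925 mcg/mL·h
IV tail: 30.77/0.449 = 68.530; AUC_iv,0→∞ = 198.9925 + 68.530 = 267.5225 mcg/mL·h
Trapezoidal AUC_0→4.5 (oral tablet):
  [0→0.5]: (0.00+29.00)/2 × 0.5 = 7.25
  [0.5→1.5]: (29.00+32.24)/2 × 1 = 30.62
  [1.5→2]: (32.24+27.56)/2 × 0.5 = 14.95
  [2→2.5]: (27.56+22.73)/2 × 0.5 = 12.5725
  [2.5→3.5]: (22.73+14.84)/2 × 1 = 18.785
  [3.5→4.5]: (14.84+9.53)/2 × 1 = 12.185
  Sum = 96.3625 mcg/mL·h
oral tablet tail: 9.53/0.449 = 21.225; AUC_ev,0→∞ = 96.3625 + 21.225 = 117.5875 mcg/mL·h
F = (AUC_ev/D_ev)/(AUC_iv/D_iv) = (117.5875/50)/(267.5225/20) = 2.35175/13.376125 = 0.1758

F = 0.176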